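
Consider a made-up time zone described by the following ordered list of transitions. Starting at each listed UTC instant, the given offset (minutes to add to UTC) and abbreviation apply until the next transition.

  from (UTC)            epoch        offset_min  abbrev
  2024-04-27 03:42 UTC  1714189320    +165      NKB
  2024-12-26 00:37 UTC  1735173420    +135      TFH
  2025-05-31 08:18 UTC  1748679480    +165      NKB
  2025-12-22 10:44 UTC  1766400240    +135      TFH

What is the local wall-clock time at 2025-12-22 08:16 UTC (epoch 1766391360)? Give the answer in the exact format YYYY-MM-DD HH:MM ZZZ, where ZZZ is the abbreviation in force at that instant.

2025-12-22 11:01 NKB

Query: 2025-12-22 08:16 UTC
Rule 3/4 (NKB, +02:45): 2025-05-31 08:18 UTC ≤ query < 2025-12-22 10:44 UTC
8·60 + 16 + 165 = 661 min
661 = 0·1440 + 661; 661 = 11·60 + 1 → 11:01, same day
→ 2025-12-22 11:01 NKB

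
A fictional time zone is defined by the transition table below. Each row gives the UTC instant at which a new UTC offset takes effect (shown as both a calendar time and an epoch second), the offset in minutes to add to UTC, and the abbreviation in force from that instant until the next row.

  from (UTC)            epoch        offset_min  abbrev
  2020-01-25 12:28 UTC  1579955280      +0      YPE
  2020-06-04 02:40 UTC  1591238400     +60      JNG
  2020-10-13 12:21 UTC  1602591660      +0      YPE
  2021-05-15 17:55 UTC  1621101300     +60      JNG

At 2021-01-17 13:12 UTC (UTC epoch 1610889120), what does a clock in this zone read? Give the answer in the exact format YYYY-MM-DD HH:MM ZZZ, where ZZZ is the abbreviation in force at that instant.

2021-01-17 13:12 YPE

Query: 2021-01-17 13:12 UTC
Rule 3/4 (YPE, +00:00): 2020-10-13 12:21 UTC ≤ query < 2021-05-15 17:55 UTC
13·60 + 12 + 0 = 792 min
792 = 0·1440 + 792; 792 = 13·60 + 12 → 13:12, same day
→ 2021-01-17 13:12 YPE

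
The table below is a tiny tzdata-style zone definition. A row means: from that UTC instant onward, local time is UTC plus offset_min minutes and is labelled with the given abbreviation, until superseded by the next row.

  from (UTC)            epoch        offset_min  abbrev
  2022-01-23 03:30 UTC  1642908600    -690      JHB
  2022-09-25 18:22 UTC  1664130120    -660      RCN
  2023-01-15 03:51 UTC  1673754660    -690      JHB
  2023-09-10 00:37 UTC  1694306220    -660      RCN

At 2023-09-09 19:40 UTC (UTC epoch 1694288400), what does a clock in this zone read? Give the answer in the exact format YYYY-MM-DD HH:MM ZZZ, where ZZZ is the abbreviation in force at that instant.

Query: 2023-09-09 19:40 UTC
Rule 3/4 (JHB, -11:30): 2023-01-15 03:51 UTC ≤ query < 2023-09-10 00:37 UTC
19·60 + 40 - 690 = 490 min
490 = 0·1440 + 490; 490 = 8·60 + 10 → 08:10, same day
→ 2023-09-09 08:10 JHB

2023-09-09 08:10 JHB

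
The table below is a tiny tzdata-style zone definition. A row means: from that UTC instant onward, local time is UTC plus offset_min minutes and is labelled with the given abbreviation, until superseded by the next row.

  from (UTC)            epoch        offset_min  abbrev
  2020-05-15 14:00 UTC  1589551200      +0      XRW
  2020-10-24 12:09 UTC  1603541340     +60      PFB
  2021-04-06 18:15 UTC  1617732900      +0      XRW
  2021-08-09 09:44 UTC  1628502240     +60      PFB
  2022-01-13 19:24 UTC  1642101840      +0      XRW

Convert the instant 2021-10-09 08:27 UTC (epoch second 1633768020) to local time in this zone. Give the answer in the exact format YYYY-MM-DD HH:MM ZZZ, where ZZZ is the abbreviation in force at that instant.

2021-10-09 09:27 PFB

Query: 2021-10-09 08:27 UTC
Rule 4/5 (PFB, +01:00): 2021-08-09 09:44 UTC ≤ query < 2022-01-13 19:24 UTC
8·60 + 27 + 60 = 567 min
567 = 0·1440 + 567; 567 = 9·60 + 27 → 09:27, same day
→ 2021-10-09 09:27 PFB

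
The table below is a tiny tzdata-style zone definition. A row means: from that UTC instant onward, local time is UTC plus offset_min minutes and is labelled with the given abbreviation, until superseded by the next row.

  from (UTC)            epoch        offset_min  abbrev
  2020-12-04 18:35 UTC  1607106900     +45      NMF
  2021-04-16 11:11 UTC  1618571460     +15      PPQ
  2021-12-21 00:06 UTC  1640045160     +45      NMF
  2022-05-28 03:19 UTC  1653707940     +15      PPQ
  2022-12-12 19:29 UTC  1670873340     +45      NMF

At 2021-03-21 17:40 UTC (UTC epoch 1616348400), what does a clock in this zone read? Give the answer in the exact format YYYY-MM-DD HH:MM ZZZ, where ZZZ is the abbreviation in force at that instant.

Query: 2021-03-21 17:40 UTC
Rule 1/5 (NMF, +00:45): 2020-12-04 18:35 UTC ≤ query < 2021-04-16 11:11 UTC
17·60 + 40 + 45 = 1105 min
1105 = 0·1440 + 1105; 1105 = 18·60 + 25 → 18:25, same day
→ 2021-03-21 18:25 NMF

2021-03-21 18:25 NMF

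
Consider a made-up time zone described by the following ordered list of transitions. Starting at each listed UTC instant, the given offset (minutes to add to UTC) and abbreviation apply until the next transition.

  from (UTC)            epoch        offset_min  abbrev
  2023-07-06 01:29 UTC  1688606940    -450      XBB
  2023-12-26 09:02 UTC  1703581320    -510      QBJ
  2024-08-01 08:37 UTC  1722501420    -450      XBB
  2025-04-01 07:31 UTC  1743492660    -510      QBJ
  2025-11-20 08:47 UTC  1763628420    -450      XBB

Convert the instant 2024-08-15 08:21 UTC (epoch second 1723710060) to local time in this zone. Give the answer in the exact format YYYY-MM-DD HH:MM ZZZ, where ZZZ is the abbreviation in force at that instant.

2024-08-15 00:51 XBB

Query: 2024-08-15 08:21 UTC
Rule 3/5 (XBB, -07:30): 2024-08-01 08:37 UTC ≤ query < 2025-04-01 07:31 UTC
8·60 + 21 - 450 = 51 min
51 = 0·1440 + 51; 51 = 0·60 + 51 → 00:51, same day
→ 2024-08-15 00:51 XBB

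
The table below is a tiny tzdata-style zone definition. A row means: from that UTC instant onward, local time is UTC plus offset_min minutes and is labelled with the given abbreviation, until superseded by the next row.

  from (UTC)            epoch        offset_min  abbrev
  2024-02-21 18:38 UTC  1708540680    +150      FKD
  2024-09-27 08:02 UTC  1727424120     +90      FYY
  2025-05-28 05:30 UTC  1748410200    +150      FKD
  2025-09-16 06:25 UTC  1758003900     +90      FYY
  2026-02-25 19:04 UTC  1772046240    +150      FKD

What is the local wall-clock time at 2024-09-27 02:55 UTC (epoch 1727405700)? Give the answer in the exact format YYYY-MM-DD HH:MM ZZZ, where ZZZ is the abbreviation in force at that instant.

2024-09-27 05:25 FKD

Query: 2024-09-27 02:55 UTC
Rule 1/5 (FKD, +02:30): 2024-02-21 18:38 UTC ≤ query < 2024-09-27 08:02 UTC
2·60 + 55 + 150 = 325 min
325 = 0·1440 + 325; 325 = 5·60 + 25 → 05:25, same day
→ 2024-09-27 05:25 FKD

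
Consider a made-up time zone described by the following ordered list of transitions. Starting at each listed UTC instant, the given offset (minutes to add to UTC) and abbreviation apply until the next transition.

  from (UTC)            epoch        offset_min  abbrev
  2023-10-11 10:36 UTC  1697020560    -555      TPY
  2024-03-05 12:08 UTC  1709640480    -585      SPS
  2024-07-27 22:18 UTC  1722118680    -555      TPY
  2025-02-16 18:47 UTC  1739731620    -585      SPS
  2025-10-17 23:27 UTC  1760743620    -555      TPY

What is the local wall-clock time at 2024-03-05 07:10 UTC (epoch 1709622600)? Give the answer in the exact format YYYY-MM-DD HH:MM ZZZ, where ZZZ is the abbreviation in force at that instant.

2024-03-04 21:55 TPY

Query: 2024-03-05 07:10 UTC
Rule 1/5 (TPY, -09:15): 2023-10-11 10:36 UTC ≤ query < 2024-03-05 12:08 UTC
7·60 + 10 - 555 = -125 min
-125 = -1·1440 + 1315; 1315 = 21·60 + 55 → 21:55, 2024-03-05 - 1 day = 2024-03-04
→ 2024-03-04 21:55 TPY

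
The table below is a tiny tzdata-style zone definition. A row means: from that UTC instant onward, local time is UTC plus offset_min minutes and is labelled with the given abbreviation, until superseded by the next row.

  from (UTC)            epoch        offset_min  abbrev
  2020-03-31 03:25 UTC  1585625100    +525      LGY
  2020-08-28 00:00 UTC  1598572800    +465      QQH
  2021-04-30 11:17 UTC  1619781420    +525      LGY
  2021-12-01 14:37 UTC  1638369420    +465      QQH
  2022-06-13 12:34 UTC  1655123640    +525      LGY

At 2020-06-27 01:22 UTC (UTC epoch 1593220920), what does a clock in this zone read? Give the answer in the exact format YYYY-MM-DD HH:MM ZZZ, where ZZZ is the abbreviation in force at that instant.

2020-06-27 10:07 LGY

Query: 2020-06-27 01:22 UTC
Rule 1/5 (LGY, +08:45): 2020-03-31 03:25 UTC ≤ query < 2020-08-28 00:00 UTC
1·60 + 22 + 525 = 607 min
607 = 0·1440 + 607; 607 = 10·60 + 7 → 10:07, same day
→ 2020-06-27 10:07 LGY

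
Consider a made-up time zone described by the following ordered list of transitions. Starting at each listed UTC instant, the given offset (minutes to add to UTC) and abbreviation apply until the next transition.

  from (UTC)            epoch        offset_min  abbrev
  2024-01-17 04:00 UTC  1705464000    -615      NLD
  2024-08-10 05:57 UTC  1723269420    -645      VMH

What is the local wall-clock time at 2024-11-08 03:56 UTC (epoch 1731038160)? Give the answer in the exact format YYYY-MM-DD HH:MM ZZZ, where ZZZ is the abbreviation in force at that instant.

2024-11-07 17:11 VMH

Query: 2024-11-08 03:56 UTC
Rule 2/2 (VMH, -10:45): 2024-08-10 05:57 UTC ≤ query < +∞
3·60 + 56 - 645 = -409 min
-409 = -1·1440 + 1031; 1031 = 17·60 + 11 → 17:11, 2024-11-08 - 1 day = 2024-11-07
→ 2024-11-07 17:11 VMH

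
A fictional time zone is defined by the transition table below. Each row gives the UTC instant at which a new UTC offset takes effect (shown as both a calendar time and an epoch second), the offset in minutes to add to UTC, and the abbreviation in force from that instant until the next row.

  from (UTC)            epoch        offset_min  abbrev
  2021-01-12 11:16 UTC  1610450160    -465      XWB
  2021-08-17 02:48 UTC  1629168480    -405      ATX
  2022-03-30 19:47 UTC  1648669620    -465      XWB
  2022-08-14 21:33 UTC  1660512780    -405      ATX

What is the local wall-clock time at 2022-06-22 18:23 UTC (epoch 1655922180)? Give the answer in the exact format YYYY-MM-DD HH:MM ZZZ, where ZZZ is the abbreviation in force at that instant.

2022-06-22 10:38 XWB

Query: 2022-06-22 18:23 UTC
Rule 3/4 (XWB, -07:45): 2022-03-30 19:47 UTC ≤ query < 2022-08-14 21:33 UTC
18·60 + 23 - 465 = 638 min
638 = 0·1440 + 638; 638 = 10·60 + 38 → 10:38, same day
→ 2022-06-22 10:38 XWB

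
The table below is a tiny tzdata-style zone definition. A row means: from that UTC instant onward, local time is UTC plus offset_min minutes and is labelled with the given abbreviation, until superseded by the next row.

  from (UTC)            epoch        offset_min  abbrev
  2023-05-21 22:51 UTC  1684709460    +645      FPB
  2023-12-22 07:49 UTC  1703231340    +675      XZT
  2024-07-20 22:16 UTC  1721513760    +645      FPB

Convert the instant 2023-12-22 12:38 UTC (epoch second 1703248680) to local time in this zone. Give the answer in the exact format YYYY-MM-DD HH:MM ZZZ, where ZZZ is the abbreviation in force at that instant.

Query: 2023-12-22 12:38 UTC
Rule 2/3 (XZT, +11:15): 2023-12-22 07:49 UTC ≤ query < 2024-07-20 22:16 UTC
12·60 + 38 + 675 = 1433 min
1433 = 0·1440 + 1433; 1433 = 23·60 + 53 → 23:53, same day
→ 2023-12-22 23:53 XZT

2023-12-22 23:53 XZT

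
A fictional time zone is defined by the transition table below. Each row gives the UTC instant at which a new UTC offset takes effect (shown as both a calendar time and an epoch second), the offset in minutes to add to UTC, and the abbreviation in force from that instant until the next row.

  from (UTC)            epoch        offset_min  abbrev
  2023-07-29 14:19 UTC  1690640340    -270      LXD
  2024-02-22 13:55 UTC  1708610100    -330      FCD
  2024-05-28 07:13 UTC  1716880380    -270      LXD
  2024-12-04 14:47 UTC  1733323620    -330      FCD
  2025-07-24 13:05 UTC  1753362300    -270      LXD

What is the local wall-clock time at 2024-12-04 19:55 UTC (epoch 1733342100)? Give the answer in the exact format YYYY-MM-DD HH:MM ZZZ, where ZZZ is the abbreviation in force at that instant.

Query: 2024-12-04 19:55 UTC
Rule 4/5 (FCD, -05:30): 2024-12-04 14:47 UTC ≤ query < 2025-07-24 13:05 UTC
19·60 + 55 - 330 = 865 min
865 = 0·1440 + 865; 865 = 14·60 + 25 → 14:25, same day
→ 2024-12-04 14:25 FCD

2024-12-04 14:25 FCD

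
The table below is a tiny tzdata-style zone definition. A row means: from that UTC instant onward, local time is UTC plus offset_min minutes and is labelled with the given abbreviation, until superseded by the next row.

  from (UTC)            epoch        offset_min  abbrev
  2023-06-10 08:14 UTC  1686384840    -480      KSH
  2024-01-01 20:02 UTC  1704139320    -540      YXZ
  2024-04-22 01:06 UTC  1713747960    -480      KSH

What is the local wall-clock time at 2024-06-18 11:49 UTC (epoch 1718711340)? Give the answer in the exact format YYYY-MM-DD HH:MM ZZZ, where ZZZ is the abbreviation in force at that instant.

Query: 2024-06-18 11:49 UTC
Rule 3/3 (KSH, -08:00): 2024-04-22 01:06 UTC ≤ query < +∞
11·60 + 49 - 480 = 229 min
229 = 0·1440 + 229; 229 = 3·60 + 49 → 03:49, same day
→ 2024-06-18 03:49 KSH

2024-06-18 03:49 KSH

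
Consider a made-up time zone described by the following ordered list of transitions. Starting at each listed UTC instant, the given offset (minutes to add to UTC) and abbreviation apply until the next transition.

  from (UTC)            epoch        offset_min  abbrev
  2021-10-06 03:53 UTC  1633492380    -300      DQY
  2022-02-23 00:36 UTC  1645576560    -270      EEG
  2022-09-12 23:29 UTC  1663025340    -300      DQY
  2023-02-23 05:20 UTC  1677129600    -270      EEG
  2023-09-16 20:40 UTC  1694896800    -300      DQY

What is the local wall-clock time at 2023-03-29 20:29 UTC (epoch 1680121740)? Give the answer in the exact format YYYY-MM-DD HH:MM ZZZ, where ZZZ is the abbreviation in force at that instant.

2023-03-29 15:59 EEG

Query: 2023-03-29 20:29 UTC
Rule 4/5 (EEG, -04:30): 2023-02-23 05:20 UTC ≤ query < 2023-09-16 20:40 UTC
20·60 + 29 - 270 = 959 min
959 = 0·1440 + 959; 959 = 15·60 + 59 → 15:59, same day
→ 2023-03-29 15:59 EEG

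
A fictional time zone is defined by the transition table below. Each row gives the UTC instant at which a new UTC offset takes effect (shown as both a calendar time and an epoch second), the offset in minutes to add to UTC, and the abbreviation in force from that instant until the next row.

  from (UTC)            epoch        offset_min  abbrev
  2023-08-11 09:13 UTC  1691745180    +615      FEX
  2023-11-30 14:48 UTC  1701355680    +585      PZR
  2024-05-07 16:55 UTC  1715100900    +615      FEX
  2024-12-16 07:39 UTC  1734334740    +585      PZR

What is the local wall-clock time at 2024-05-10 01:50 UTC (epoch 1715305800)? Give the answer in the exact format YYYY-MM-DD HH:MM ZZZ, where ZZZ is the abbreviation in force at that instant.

Query: 2024-05-10 01:50 UTC
Rule 3/4 (FEX, +10:15): 2024-05-07 16:55 UTC ≤ query < 2024-12-16 07:39 UTC
1·60 + 50 + 615 = 725 min
725 = 0·1440 + 725; 725 = 12·60 + 5 → 12:05, same day
→ 2024-05-10 12:05 FEX

2024-05-10 12:05 FEX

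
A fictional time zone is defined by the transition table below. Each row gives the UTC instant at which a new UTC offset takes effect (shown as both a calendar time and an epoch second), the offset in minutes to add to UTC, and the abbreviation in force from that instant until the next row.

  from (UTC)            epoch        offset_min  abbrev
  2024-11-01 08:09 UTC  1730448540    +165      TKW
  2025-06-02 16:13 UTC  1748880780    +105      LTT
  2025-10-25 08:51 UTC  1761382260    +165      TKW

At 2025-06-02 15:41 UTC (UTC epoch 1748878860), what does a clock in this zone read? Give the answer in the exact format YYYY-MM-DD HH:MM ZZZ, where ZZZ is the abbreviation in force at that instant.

Query: 2025-06-02 15:41 UTC
Rule 1/3 (TKW, +02:45): 2024-11-01 08:09 UTC ≤ query < 2025-06-02 16:13 UTC
15·60 + 41 + 165 = 1106 min
1106 = 0·1440 + 1106; 1106 = 18·60 + 26 → 18:26, same day
→ 2025-06-02 18:26 TKW

2025-06-02 18:26 TKW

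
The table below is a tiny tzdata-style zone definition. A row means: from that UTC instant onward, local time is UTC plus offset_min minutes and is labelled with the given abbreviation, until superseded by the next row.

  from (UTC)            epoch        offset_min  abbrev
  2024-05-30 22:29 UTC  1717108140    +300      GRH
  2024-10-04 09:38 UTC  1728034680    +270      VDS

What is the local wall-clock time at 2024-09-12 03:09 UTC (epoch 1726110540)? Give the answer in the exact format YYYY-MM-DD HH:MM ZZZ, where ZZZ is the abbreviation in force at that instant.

Query: 2024-09-12 03:09 UTC
Rule 1/2 (GRH, +05:00): 2024-05-30 22:29 UTC ≤ query < 2024-10-04 09:38 UTC
3·60 + 9 + 300 = 489 min
489 = 0·1440 + 489; 489 = 8·60 + 9 → 08:09, same day
→ 2024-09-12 08:09 GRH

2024-09-12 08:09 GRH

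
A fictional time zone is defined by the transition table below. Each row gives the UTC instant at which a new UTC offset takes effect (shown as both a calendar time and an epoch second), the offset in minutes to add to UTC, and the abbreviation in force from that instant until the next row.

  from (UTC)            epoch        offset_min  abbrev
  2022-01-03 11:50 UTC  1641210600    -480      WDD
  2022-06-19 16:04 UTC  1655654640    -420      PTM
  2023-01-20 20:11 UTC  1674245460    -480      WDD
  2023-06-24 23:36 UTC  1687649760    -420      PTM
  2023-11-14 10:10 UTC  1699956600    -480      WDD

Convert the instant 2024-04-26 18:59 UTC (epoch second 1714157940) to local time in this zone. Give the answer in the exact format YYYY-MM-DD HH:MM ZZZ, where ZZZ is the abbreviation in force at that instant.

Query: 2024-04-26 18:59 UTC
Rule 5/5 (WDD, -08:00): 2023-11-14 10:10 UTC ≤ query < +∞
18·60 + 59 - 480 = 659 min
659 = 0·1440 + 659; 659 = 10·60 + 59 → 10:59, same day
→ 2024-04-26 10:59 WDD

2024-04-26 10:59 WDD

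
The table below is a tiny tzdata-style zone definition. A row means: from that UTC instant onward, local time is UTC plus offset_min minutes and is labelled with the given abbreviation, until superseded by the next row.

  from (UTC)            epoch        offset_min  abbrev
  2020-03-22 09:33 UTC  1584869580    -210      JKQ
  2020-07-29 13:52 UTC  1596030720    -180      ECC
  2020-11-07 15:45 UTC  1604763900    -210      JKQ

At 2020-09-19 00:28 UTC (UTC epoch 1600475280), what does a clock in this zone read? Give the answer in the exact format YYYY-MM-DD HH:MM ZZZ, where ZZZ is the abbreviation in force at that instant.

Query: 2020-09-19 00:28 UTC
Rule 2/3 (ECC, -03:00): 2020-07-29 13:52 UTC ≤ query < 2020-11-07 15:45 UTC
0·60 + 28 - 180 = -152 min
-152 = -1·1440 + 1288; 1288 = 21·60 + 28 → 21:28, 2020-09-19 - 1 day = 2020-09-18
→ 2020-09-18 21:28 ECC

2020-09-18 21:28 ECC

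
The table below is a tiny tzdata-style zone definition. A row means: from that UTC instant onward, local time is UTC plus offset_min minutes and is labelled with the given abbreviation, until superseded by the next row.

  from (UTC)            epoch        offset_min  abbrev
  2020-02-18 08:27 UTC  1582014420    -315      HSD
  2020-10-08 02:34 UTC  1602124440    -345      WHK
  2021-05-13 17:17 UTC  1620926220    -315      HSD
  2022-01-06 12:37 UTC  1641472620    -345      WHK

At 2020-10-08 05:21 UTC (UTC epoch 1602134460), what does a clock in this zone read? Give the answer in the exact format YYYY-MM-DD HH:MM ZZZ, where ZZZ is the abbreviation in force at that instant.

Query: 2020-10-08 05:21 UTC
Rule 2/4 (WHK, -05:45): 2020-10-08 02:34 UTC ≤ query < 2021-05-13 17:17 UTC
5·60 + 21 - 345 = -24 min
-24 = -1·1440 + 1416; 1416 = 23·60 + 36 → 23:36, 2020-10-08 - 1 day = 2020-10-07
→ 2020-10-07 23:36 WHK

2020-10-07 23:36 WHK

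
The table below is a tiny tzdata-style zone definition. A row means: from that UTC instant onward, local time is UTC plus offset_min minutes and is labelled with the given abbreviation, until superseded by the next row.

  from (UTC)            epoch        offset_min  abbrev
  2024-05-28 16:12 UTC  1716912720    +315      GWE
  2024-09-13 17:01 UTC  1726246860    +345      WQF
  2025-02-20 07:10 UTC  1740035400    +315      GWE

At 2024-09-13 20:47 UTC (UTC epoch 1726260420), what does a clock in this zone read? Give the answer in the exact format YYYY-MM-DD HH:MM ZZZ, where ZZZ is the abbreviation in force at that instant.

Query: 2024-09-13 20:47 UTC
Rule 2/3 (WQF, +05:45): 2024-09-13 17:01 UTC ≤ query < 2025-02-20 07:10 UTC
20·60 + 47 + 345 = 1592 min
1592 = 1·1440 + 152; 152 = 2·60 + 32 → 02:32, 2024-09-13 + 1 day = 2024-09-14
→ 2024-09-14 02:32 WQF

2024-09-14 02:32 WQF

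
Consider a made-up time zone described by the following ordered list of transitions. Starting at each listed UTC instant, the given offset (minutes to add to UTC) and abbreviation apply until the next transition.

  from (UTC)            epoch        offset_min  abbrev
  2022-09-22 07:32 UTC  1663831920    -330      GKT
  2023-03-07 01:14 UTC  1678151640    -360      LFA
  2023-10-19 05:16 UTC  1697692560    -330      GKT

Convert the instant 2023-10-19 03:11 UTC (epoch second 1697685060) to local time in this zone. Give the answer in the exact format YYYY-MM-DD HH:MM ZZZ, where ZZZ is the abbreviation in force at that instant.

2023-10-18 21:11 LFA

Query: 2023-10-19 03:11 UTC
Rule 2/3 (LFA, -06:00): 2023-03-07 01:14 UTC ≤ query < 2023-10-19 05:16 UTC
3·60 + 11 - 360 = -169 min
-169 = -1·1440 + 1271; 1271 = 21·60 + 11 → 21:11, 2023-10-19 - 1 day = 2023-10-18
→ 2023-10-18 21:11 LFA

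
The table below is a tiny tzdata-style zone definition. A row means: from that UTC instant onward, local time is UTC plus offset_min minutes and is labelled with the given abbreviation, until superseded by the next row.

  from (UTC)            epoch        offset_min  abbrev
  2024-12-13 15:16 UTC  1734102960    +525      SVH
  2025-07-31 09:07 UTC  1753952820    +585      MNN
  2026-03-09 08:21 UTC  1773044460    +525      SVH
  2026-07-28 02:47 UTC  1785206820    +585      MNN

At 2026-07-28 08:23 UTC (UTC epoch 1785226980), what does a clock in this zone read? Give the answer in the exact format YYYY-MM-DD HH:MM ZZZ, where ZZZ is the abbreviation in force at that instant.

Query: 2026-07-28 08:23 UTC
Rule 4/4 (MNN, +09:45): 2026-07-28 02:47 UTC ≤ query < +∞
8·60 + 23 + 585 = 1088 min
1088 = 0·1440 + 1088; 1088 = 18·60 + 8 → 18:08, same day
→ 2026-07-28 18:08 MNN

2026-07-28 18:08 MNN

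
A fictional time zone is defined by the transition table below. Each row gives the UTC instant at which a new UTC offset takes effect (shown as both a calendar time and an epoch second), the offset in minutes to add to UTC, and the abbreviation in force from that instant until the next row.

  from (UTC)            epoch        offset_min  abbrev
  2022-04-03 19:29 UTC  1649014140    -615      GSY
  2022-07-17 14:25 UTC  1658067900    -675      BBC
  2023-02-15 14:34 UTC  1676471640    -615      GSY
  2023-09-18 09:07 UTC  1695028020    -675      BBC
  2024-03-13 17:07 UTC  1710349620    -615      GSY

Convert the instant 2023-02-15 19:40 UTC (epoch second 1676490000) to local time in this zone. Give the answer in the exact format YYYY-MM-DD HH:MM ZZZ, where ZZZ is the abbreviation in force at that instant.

Query: 2023-02-15 19:40 UTC
Rule 3/5 (GSY, -10:15): 2023-02-15 14:34 UTC ≤ query < 2023-09-18 09:07 UTC
19·60 + 40 - 615 = 565 min
565 = 0·1440 + 565; 565 = 9·60 + 25 → 09:25, same day
→ 2023-02-15 09:25 GSY

2023-02-15 09:25 GSY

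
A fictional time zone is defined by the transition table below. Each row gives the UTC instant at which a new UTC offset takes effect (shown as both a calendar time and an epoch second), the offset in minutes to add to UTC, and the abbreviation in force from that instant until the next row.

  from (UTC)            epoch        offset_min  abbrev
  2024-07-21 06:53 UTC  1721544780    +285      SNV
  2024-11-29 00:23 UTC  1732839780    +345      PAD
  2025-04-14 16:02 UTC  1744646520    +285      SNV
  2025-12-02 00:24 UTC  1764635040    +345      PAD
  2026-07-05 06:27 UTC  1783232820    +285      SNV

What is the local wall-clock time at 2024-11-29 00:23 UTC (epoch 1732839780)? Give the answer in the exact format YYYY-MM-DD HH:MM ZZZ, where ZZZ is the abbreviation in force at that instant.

Query: 2024-11-29 00:23 UTC
Rule 2/5 (PAD, +05:45): 2024-11-29 00:23 UTC ≤ query < 2025-04-14 16:02 UTC
0·60 + 23 + 345 = 368 min
368 = 0·1440 + 368; 368 = 6·60 + 8 → 06:08, same day
→ 2024-11-29 06:08 PAD

2024-11-29 06:08 PAD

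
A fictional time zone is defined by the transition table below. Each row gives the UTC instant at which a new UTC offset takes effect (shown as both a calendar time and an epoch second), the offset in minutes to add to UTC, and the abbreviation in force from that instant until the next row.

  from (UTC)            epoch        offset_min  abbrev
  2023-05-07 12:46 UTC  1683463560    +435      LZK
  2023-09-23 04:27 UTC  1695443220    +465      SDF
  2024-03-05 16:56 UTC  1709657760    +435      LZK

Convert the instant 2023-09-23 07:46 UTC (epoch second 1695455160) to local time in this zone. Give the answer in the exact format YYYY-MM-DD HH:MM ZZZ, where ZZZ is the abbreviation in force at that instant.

2023-09-23 15:31 SDF

Query: 2023-09-23 07:46 UTC
Rule 2/3 (SDF, +07:45): 2023-09-23 04:27 UTC ≤ query < 2024-03-05 16:56 UTC
7·60 + 46 + 465 = 931 min
931 = 0·1440 + 931; 931 = 15·60 + 31 → 15:31, same day
→ 2023-09-23 15:31 SDF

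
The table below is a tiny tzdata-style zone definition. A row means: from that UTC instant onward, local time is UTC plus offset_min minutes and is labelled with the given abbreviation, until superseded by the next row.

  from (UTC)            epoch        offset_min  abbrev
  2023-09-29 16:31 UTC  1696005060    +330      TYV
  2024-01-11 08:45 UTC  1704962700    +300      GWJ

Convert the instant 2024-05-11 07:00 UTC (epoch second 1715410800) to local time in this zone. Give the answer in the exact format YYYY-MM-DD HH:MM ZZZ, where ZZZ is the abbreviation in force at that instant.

Query: 2024-05-11 07:00 UTC
Rule 2/2 (GWJ, +05:00): 2024-01-11 08:45 UTC ≤ query < +∞
7·60 + 0 + 300 = 720 min
720 = 0·1440 + 720; 720 = 12·60 + 0 → 12:00, same day
→ 2024-05-11 12:00 GWJ

2024-05-11 12:00 GWJ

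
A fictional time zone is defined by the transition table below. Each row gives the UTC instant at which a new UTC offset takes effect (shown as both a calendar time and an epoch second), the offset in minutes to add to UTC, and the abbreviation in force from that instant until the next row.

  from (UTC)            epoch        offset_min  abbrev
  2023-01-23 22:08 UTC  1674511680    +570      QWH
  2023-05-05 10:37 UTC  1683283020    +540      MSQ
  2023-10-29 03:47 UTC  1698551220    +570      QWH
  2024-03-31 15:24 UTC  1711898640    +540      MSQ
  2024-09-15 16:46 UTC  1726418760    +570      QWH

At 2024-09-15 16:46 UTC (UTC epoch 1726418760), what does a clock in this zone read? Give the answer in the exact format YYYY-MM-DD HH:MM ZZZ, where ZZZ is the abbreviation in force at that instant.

2024-09-16 02:16 QWH

Query: 2024-09-15 16:46 UTC
Rule 5/5 (QWH, +09:30): 2024-09-15 16:46 UTC ≤ query < +∞
16·60 + 46 + 570 = 1576 min
1576 = 1·1440 + 136; 136 = 2·60 + 16 → 02:16, 2024-09-15 + 1 day = 2024-09-16
→ 2024-09-16 02:16 QWH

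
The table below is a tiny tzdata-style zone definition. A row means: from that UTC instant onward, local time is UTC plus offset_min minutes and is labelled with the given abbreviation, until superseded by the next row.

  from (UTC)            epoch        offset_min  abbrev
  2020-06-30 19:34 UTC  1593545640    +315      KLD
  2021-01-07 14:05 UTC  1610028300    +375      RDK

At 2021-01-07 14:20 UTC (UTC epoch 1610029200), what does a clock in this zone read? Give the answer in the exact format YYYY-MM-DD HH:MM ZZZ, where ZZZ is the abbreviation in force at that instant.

Query: 2021-01-07 14:20 UTC
Rule 2/2 (RDK, +06:15): 2021-01-07 14:05 UTC ≤ query < +∞
14·60 + 20 + 375 = 1235 min
1235 = 0·1440 + 1235; 1235 = 20·60 + 35 → 20:35, same day
→ 2021-01-07 20:35 RDK

2021-01-07 20:35 RDK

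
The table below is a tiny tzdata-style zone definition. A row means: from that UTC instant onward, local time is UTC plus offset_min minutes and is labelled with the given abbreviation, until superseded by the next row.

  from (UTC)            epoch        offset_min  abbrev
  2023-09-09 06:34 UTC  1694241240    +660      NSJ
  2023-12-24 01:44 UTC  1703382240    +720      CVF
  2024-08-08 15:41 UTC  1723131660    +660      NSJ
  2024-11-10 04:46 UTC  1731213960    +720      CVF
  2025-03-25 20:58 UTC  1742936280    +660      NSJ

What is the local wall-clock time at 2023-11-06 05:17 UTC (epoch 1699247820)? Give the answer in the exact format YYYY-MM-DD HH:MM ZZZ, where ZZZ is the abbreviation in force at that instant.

2023-11-06 16:17 NSJ

Query: 2023-11-06 05:17 UTC
Rule 1/5 (NSJ, +11:00): 2023-09-09 06:34 UTC ≤ query < 2023-12-24 01:44 UTC
5·60 + 17 + 660 = 977 min
977 = 0·1440 + 977; 977 = 16·60 + 17 → 16:17, same day
→ 2023-11-06 16:17 NSJ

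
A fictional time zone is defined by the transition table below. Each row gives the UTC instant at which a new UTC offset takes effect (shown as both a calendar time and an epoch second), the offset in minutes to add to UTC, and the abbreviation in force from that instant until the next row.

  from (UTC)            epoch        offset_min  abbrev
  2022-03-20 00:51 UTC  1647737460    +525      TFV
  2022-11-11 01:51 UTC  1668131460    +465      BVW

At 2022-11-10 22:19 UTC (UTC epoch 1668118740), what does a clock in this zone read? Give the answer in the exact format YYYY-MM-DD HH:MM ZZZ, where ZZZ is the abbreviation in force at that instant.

Query: 2022-11-10 22:19 UTC
Rule 1/2 (TFV, +08:45): 2022-03-20 00:51 UTC ≤ query < 2022-11-11 01:51 UTC
22·60 + 19 + 525 = 1864 min
1864 = 1·1440 + 424; 424 = 7·60 + 4 → 07:04, 2022-11-10 + 1 day = 2022-11-11
→ 2022-11-11 07:04 TFV

2022-11-11 07:04 TFV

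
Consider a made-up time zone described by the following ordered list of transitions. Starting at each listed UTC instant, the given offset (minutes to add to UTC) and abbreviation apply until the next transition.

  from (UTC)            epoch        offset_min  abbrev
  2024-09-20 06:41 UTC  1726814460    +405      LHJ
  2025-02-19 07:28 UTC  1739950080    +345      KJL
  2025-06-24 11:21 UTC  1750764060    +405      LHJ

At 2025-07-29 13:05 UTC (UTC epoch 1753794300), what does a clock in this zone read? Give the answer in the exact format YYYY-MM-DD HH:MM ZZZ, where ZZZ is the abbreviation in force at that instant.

Query: 2025-07-29 13:05 UTC
Rule 3/3 (LHJ, +06:45): 2025-06-24 11:21 UTC ≤ query < +∞
13·60 + 5 + 405 = 1190 min
1190 = 0·1440 + 1190; 1190 = 19·60 + 50 → 19:50, same day
→ 2025-07-29 19:50 LHJ

2025-07-29 19:50 LHJ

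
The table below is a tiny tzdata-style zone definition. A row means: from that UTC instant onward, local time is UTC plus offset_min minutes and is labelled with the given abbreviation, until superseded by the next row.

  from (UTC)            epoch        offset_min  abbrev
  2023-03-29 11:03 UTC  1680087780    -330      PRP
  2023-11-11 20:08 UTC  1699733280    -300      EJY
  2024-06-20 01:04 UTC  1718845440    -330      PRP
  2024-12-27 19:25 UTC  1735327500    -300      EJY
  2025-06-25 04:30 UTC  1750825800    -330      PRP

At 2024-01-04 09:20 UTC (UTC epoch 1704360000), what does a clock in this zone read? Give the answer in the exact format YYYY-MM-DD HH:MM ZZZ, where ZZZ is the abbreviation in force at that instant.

Query: 2024-01-04 09:20 UTC
Rule 2/5 (EJY, -05:00): 2023-11-11 20:08 UTC ≤ query < 2024-06-20 01:04 UTC
9·60 + 20 - 300 = 260 min
260 = 0·1440 + 260; 260 = 4·60 + 20 → 04:20, same day
→ 2024-01-04 04:20 EJY

2024-01-04 04:20 EJY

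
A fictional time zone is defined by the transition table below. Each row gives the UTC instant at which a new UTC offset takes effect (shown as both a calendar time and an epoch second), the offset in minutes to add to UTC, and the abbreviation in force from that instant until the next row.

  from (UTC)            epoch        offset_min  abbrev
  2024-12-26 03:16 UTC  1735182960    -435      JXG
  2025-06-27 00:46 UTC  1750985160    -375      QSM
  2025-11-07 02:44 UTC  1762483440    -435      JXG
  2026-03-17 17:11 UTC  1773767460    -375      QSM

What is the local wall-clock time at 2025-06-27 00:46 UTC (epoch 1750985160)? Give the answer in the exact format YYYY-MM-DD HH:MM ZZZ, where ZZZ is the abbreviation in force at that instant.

2025-06-26 18:31 QSM

Query: 2025-06-27 00:46 UTC
Rule 2/4 (QSM, -06:15): 2025-06-27 00:46 UTC ≤ query < 2025-11-07 02:44 UTC
0·60 + 46 - 375 = -329 min
-329 = -1·1440 + 1111; 1111 = 18·60 + 31 → 18:31, 2025-06-27 - 1 day = 2025-06-26
→ 2025-06-26 18:31 QSM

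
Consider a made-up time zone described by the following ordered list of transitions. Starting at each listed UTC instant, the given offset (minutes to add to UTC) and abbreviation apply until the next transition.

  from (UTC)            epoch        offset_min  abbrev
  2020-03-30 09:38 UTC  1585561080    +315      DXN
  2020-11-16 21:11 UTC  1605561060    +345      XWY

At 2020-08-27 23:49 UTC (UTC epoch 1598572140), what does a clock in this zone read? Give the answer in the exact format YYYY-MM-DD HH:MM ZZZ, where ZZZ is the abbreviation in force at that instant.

Query: 2020-08-27 23:49 UTC
Rule 1/2 (DXN, +05:15): 2020-03-30 09:38 UTC ≤ query < 2020-11-16 21:11 UTC
23·60 + 49 + 315 = 1744 min
1744 = 1·1440 + 304; 304 = 5·60 + 4 → 05:04, 2020-08-27 + 1 day = 2020-08-28
→ 2020-08-28 05:04 DXN

2020-08-28 05:04 DXN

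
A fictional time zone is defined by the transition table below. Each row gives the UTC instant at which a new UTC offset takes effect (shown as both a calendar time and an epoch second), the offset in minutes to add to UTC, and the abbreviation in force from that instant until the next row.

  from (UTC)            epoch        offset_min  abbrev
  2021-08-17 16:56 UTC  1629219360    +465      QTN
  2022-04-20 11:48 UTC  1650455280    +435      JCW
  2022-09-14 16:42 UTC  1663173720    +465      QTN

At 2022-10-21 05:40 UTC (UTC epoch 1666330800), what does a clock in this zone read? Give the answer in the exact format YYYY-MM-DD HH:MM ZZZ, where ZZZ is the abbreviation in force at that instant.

2022-10-21 13:25 QTN

Query: 2022-10-21 05:40 UTC
Rule 3/3 (QTN, +07:45): 2022-09-14 16:42 UTC ≤ query < +∞
5·60 + 40 + 465 = 805 min
805 = 0·1440 + 805; 805 = 13·60 + 25 → 13:25, same day
→ 2022-10-21 13:25 QTN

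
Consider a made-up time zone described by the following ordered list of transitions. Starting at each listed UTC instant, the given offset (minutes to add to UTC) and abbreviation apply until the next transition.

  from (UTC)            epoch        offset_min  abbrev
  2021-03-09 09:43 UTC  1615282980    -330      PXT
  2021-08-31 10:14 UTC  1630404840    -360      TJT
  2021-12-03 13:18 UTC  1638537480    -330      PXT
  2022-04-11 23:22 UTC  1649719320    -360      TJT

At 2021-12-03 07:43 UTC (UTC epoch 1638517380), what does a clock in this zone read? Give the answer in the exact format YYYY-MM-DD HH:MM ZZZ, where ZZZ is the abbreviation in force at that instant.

Query: 2021-12-03 07:43 UTC
Rule 2/4 (TJT, -06:00): 2021-08-31 10:14 UTC ≤ query < 2021-12-03 13:18 UTC
7·60 + 43 - 360 = 103 min
103 = 0·1440 + 103; 103 = 1·60 + 43 → 01:43, same day
→ 2021-12-03 01:43 TJT

2021-12-03 01:43 TJT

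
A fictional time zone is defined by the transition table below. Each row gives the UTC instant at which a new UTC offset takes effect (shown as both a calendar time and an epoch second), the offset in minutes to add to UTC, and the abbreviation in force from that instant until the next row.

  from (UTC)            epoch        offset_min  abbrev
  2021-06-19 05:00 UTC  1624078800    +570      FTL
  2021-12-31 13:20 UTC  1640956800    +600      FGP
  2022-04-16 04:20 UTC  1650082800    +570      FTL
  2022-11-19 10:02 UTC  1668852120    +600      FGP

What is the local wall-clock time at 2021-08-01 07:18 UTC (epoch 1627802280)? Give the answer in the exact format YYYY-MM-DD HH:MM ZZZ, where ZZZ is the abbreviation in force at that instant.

2021-08-01 16:48 FTL

Query: 2021-08-01 07:18 UTC
Rule 1/4 (FTL, +09:30): 2021-06-19 05:00 UTC ≤ query < 2021-12-31 13:20 UTC
7·60 + 18 + 570 = 1008 min
1008 = 0·1440 + 1008; 1008 = 16·60 + 48 → 16:48, same day
→ 2021-08-01 16:48 FTL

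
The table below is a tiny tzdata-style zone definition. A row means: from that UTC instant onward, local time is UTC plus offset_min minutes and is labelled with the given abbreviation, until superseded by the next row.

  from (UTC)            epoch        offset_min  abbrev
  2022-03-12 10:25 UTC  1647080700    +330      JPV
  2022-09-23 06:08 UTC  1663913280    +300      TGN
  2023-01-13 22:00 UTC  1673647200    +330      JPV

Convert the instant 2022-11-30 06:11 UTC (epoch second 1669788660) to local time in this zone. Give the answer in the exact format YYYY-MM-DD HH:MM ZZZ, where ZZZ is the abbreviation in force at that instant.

Query: 2022-11-30 06:11 UTC
Rule 2/3 (TGN, +05:00): 2022-09-23 06:08 UTC ≤ query < 2023-01-13 22:00 UTC
6·60 + 11 + 300 = 671 min
671 = 0·1440 + 671; 671 = 11·60 + 11 → 11:11, same day
→ 2022-11-30 11:11 TGN

2022-11-30 11:11 TGN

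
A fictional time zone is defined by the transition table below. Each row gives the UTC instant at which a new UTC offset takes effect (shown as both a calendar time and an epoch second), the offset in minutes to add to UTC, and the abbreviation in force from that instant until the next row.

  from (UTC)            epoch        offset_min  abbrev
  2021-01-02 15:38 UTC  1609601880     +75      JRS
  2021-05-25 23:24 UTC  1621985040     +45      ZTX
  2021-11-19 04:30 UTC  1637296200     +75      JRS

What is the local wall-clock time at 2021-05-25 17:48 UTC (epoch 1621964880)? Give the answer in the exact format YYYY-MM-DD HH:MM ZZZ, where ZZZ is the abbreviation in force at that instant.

Query: 2021-05-25 17:48 UTC
Rule 1/3 (JRS, +01:15): 2021-01-02 15:38 UTC ≤ query < 2021-05-25 23:24 UTC
17·60 + 48 + 75 = 1143 min
1143 = 0·1440 + 1143; 1143 = 19·60 + 3 → 19:03, same day
→ 2021-05-25 19:03 JRS

2021-05-25 19:03 JRS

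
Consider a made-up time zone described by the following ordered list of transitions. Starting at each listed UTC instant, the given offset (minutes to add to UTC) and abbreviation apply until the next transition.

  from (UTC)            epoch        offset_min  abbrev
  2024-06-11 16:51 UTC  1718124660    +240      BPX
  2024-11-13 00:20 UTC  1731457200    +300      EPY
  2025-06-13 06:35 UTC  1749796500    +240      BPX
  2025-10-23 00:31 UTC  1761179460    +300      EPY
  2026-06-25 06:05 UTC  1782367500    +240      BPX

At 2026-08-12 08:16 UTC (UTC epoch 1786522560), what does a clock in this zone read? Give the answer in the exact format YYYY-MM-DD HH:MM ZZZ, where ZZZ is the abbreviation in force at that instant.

2026-08-12 12:16 BPX

Query: 2026-08-12 08:16 UTC
Rule 5/5 (BPX, +04:00): 2026-06-25 06:05 UTC ≤ query < +∞
8·60 + 16 + 240 = 736 min
736 = 0·1440 + 736; 736 = 12·60 + 16 → 12:16, same day
→ 2026-08-12 12:16 BPX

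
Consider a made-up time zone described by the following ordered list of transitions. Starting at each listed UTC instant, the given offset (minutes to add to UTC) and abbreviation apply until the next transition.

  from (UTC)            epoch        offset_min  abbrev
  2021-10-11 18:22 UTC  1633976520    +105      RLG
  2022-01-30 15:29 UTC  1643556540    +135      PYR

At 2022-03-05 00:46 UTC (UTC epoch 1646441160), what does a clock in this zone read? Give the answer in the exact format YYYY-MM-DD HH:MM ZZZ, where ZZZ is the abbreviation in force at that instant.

2022-03-05 03:01 PYR

Query: 2022-03-05 00:46 UTC
Rule 2/2 (PYR, +02:15): 2022-01-30 15:29 UTC ≤ query < +∞
0·60 + 46 + 135 = 181 min
181 = 0·1440 + 181; 181 = 3·60 + 1 → 03:01, same day
→ 2022-03-05 03:01 PYR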